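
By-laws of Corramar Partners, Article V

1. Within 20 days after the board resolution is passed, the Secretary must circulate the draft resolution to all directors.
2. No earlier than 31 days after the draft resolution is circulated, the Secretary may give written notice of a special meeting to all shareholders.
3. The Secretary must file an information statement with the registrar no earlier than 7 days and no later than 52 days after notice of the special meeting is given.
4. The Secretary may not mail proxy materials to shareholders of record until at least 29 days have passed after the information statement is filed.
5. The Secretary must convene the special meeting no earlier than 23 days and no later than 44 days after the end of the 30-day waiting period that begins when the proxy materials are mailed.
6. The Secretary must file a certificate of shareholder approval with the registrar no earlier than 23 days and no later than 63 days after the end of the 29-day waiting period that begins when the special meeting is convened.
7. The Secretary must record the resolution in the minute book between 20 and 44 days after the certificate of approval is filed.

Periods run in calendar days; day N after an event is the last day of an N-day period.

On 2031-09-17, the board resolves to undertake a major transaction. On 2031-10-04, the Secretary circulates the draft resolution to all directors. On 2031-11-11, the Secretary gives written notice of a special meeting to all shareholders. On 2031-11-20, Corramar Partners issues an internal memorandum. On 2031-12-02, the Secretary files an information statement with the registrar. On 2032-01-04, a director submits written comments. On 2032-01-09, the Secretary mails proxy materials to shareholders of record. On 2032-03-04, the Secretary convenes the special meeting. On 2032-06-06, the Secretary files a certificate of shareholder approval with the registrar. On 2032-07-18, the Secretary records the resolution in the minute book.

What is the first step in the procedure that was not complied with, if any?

(1) due by 2031-09-17 + 20 days = 2031-10-07; completed 2031-10-04, before the deadline.
(2) permitted from 2031-10-04 + 31 days = 2031-11-04 onward; 2031-11-11 is on or after that date.
(3) the permitted window runs from 2031-11-11 + 7 = 2031-11-18 to 2031-11-11 + 52 = 2032-01-02; done 2031-12-02, which is between those dates.
(4) permitted from 2031-12-02 + 29 days = 2031-12-31 onward; 2032-01-09 is on or after that date.
(5) the permitted window runs from 2032-02-08 + 23 = 2032-03-02 to 2032-02-08 + 44 = 2032-03-23; done 2032-03-04 — within the window.
(6) the permitted window runs from 2032-04-02 + 23 = 2032-04-25 to 2032-04-02 + 63 = 2032-06-04; 2032-06-06 is 2 days past the end of the window.
That is the first point of non-compliance.

Step 6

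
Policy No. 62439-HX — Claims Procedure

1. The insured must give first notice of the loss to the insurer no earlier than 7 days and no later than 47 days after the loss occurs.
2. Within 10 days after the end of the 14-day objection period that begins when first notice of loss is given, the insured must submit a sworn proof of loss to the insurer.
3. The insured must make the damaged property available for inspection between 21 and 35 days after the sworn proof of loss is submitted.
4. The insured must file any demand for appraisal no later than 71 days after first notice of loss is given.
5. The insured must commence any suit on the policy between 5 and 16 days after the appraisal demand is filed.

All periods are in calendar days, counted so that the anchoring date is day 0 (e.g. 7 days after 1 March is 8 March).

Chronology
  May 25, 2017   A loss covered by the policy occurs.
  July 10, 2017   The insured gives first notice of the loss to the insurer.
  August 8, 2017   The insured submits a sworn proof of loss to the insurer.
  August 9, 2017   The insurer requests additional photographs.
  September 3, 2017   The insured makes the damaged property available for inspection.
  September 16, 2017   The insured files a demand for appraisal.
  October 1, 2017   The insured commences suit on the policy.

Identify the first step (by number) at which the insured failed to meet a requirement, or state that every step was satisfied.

Step 2

Step 1 — 7 and 47 days from May 25, 2017 (when the loss occurs) are June 1, 2017 and July 11, 2017 respectively; done July 10, 2017, which is between those dates.
Step 2 — counting 10 days from July 24, 2017 (end of the 14-day objection period, which began when first notice of loss is given on July 10, 2017) gives a deadline of August 3, 2017; not done until August 8, 2017, 5 days after the deadline.
That is the first point of non-compliance.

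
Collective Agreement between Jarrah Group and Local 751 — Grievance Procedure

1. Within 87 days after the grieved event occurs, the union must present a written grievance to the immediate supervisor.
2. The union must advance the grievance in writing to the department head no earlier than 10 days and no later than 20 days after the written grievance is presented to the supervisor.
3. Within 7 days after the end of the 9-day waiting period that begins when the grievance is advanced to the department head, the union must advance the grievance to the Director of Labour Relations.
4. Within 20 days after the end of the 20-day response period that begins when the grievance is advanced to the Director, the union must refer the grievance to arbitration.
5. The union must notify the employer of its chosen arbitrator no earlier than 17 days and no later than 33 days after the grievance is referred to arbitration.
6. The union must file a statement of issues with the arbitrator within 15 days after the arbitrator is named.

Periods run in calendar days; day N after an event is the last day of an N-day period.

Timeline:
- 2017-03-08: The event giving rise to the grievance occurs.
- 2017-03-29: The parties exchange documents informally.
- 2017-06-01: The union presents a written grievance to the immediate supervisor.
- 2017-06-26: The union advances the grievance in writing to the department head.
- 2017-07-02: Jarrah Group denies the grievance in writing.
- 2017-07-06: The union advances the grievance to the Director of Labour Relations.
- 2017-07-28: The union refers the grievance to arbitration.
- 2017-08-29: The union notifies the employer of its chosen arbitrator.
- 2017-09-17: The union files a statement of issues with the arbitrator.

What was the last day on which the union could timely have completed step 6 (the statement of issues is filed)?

2017-09-13

Step 6 runs from 2017-08-29, when the arbitrator is named. 15 days after 2017-08-29 is 2017-09-13.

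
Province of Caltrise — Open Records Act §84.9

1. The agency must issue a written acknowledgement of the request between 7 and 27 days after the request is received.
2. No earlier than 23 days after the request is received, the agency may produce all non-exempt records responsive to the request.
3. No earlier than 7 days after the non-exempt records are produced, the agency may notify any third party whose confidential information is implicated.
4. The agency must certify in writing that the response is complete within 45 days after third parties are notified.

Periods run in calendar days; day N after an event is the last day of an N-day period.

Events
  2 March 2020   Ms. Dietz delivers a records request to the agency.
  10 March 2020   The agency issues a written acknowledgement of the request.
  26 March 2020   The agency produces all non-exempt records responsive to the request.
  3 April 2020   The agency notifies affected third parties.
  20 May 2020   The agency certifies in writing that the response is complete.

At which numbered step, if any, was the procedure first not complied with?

Step 1 — 7 and 27 days from 2 March 2020 (when the request is received) are 9 March 2020 and 29 March 2020 respectively; done 10 March 2020, which is between those dates.
Step 2 — must wait 23 days from 2 March 2020 (when the request is received), so not before 25 March 2020; done 26 March 2020, after the minimum wait.
Step 3 — must wait 7 days from 26 March 2020 (when the non-exempt records are produced), so not before 2 April 2020; done 3 April 2020, after the minimum wait.
Step 4 — counting 45 days from 3 April 2020 (when third parties are notified) gives a deadline of 18 May 2020; 20 May 2020 misses that deadline by 2 days.
No need to go further; step 4 was not satisfied.

Step 4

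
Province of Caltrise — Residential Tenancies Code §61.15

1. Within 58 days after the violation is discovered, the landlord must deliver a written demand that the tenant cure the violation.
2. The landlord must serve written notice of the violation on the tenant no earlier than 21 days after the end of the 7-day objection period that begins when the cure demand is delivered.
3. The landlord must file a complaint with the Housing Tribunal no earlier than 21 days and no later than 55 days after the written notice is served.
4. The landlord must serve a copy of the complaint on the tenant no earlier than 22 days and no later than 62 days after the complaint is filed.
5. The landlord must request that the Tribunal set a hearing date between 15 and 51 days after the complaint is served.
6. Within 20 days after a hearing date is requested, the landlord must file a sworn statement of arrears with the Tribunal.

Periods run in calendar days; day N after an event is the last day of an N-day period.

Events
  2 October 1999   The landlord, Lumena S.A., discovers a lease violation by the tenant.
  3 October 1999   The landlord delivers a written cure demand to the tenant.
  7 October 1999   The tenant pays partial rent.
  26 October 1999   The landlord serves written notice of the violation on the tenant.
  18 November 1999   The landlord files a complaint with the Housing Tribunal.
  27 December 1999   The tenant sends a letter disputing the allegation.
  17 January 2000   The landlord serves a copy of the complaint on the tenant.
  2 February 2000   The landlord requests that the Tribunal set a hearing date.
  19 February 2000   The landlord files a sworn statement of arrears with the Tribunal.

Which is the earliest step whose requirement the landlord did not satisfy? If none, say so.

Step 2

Step 1 — counting 58 days from 2 October 1999 (when the violation is discovered) gives a deadline of 29 November 1999; done 3 October 1999 — timely.
Step 2 — must wait 21 days from 10 October 1999 (end of the 7-day objection period, which began when the cure demand is delivered on 3 October 1999), so not before 31 October 1999; 26 October 1999 is 5 days before the earliest permitted date.
The procedure was therefore not followed at step 2.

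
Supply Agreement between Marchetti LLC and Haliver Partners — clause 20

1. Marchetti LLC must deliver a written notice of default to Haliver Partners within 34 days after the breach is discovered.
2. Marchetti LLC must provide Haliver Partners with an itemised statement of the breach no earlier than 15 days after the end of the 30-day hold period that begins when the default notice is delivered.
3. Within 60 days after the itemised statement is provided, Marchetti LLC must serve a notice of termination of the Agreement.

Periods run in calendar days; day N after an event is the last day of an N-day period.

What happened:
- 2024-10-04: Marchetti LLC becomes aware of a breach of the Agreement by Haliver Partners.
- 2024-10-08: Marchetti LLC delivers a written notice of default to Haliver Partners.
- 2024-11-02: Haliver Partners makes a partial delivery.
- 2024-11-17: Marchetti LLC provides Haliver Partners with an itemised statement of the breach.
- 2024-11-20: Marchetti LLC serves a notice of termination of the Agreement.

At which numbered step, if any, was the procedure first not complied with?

Step 2

Step 1: 34 days after 2024-10-04 (when the breach is discovered) is 2024-11-07; 2024-10-08 is within that limit.
Step 2: the earliest permitted date is 15 days after 2024-11-07 (end of the 30-day hold period, which began when the default notice is delivered on 2024-10-08), i.e. 2024-11-22; acted on 2024-11-17, 5 days prematurely.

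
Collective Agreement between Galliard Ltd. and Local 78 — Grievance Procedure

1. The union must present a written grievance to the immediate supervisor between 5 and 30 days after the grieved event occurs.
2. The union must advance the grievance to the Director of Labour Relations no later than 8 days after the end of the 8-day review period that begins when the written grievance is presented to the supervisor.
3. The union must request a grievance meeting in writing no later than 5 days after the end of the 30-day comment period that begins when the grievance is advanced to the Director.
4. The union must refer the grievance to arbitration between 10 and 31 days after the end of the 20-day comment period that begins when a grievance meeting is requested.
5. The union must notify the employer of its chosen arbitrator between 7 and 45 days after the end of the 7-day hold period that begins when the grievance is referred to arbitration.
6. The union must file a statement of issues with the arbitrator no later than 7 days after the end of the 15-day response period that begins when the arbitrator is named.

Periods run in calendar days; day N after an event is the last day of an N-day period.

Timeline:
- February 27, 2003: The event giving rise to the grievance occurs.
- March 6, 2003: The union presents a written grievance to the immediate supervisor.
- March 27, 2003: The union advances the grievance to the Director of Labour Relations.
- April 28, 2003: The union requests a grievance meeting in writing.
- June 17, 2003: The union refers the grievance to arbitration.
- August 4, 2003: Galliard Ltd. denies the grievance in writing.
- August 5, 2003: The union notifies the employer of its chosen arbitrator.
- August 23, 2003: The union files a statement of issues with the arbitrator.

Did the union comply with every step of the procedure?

(1) the permitted window runs from February 27, 2003 + 5 = March 4, 2003 to February 27, 2003 + 30 = March 29, 2003; done March 6, 2003, which is between those dates.
(2) due by March 14, 2003 + 8 days = March 22, 2003; done March 27, 2003 — 5 days late.
That is the first point of non-compliance.

No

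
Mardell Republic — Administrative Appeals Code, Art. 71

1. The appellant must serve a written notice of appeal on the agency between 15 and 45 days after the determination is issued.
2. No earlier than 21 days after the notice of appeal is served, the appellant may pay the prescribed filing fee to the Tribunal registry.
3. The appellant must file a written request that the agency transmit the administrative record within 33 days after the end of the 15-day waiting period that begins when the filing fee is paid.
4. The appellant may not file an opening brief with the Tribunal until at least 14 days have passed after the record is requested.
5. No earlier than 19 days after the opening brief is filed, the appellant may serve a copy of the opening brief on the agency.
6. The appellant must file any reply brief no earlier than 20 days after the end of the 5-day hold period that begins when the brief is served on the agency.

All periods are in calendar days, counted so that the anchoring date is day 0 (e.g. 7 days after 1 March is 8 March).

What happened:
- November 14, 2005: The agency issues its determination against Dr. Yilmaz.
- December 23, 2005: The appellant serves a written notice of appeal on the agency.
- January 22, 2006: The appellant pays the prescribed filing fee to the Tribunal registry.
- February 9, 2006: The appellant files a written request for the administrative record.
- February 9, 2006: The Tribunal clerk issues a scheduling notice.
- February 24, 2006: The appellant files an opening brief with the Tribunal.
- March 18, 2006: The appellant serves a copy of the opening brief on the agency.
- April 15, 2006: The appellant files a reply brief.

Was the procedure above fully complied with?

(1) the permitted window runs from November 14, 2005 + 15 = November 29, 2005 to November 14, 2005 + 45 = December 29, 2005; done December 23, 2005, which is between those dates.
(2) permitted from December 23, 2005 + 21 days = January 13, 2006 onward; January 22, 2006 is on or after that date.
(3) due by February 6, 2006 + 33 days = March 11, 2006; done February 9, 2006 — timely.
(4) permitted from February 9, 2006 + 14 days = February 23, 2006 onward; done February 24, 2006, after the minimum wait.
(5) permitted from February 24, 2006 + 19 days = March 15, 2006 onward; done March 18, 2006 — permitted.
(6) permitted from March 23, 2006 + 20 days = April 12, 2006 onward; April 15, 2006 is on or after that date.

Yes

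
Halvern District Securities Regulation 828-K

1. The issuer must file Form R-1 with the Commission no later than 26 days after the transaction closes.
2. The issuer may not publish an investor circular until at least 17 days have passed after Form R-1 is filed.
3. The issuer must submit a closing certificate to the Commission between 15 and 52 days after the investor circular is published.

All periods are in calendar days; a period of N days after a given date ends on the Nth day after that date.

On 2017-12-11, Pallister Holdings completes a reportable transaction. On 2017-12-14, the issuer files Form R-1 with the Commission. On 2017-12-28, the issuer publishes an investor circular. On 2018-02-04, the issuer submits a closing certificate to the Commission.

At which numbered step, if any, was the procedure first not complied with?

Step 2

Step 1: 26 days after 2017-12-11 (when the transaction closes) is 2018-01-06; done 2017-12-14 — timely.
Step 2: the earliest permitted date is 17 days after 2017-12-14 (when Form R-1 is filed), i.e. 2017-12-31; 2017-12-28 is 3 days before the earliest permitted date.
No need to go further; step 2 was not satisfied.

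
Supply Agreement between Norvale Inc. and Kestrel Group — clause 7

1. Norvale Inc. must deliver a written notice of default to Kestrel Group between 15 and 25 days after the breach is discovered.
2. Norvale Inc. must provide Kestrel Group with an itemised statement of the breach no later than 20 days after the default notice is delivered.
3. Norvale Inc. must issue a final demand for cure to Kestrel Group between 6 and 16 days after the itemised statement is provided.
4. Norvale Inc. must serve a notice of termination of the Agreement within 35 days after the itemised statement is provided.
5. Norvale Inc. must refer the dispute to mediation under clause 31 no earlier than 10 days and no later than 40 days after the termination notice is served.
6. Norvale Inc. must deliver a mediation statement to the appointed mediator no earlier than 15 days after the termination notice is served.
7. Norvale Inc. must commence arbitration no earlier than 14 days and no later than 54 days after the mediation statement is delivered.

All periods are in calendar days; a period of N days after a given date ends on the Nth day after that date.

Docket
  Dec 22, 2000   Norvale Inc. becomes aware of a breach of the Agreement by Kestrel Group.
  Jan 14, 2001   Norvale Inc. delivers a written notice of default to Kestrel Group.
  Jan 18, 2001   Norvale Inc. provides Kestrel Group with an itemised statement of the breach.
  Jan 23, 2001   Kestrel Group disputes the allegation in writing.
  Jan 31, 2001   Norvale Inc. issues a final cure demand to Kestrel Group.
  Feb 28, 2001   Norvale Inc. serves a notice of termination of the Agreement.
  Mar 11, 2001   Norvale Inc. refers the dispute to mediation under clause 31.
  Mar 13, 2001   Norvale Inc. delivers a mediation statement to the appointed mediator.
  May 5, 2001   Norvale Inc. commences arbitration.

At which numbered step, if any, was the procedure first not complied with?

Step 4

(1) the permitted window runs from Dec 22, 2000 + 15 = Jan 6, 2001 to Dec 22, 2000 + 25 = Jan 16, 2001; Jan 14, 2001 falls inside that range.
(2) due by Jan 14, 2001 + 20 days = Feb 3, 2001; completed Jan 18, 2001, before the deadline.
(3) the permitted window runs from Jan 18, 2001 + 6 = Jan 24, 2001 to Jan 18, 2001 + 16 = Feb 3, 2001; done Jan 31, 2001, which is between those dates.
(4) due by Jan 18, 2001 + 35 days = Feb 22, 2001; done Feb 28, 2001 — 6 days late.
The procedure was therefore not followed at step 4.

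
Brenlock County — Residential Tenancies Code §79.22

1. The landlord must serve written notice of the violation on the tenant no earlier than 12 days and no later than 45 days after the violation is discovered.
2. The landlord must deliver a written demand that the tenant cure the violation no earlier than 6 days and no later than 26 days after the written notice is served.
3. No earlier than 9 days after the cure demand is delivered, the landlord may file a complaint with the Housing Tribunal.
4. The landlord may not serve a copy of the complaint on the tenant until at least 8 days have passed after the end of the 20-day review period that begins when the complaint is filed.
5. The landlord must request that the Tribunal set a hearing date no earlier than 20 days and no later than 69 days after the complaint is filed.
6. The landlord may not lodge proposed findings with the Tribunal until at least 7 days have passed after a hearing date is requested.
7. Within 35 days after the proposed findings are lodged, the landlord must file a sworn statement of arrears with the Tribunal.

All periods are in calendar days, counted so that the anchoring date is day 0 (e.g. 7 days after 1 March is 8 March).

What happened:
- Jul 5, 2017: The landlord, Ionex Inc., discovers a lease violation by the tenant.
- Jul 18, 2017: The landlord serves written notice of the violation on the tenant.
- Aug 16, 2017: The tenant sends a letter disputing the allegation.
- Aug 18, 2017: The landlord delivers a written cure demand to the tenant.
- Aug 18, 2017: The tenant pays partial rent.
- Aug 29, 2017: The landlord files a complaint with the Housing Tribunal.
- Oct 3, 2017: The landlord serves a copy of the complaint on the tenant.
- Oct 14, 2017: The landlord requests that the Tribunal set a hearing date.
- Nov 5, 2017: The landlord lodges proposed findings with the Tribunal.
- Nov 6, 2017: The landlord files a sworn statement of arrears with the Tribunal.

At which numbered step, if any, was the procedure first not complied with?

Step 2

Step 1: the window is 12–45 days after Jul 5, 2017 (when the violation is discovered), so Jul 17, 2017 through Aug 19, 2017; done Jul 18, 2017 — within the window.
Step 2: the window is 6–26 days after Jul 18, 2017 (when the written notice is served), so Jul 24, 2017 through Aug 13, 2017; Aug 18, 2017 is 5 days past the end of the window.
No need to go further; step 2 was not satisfied.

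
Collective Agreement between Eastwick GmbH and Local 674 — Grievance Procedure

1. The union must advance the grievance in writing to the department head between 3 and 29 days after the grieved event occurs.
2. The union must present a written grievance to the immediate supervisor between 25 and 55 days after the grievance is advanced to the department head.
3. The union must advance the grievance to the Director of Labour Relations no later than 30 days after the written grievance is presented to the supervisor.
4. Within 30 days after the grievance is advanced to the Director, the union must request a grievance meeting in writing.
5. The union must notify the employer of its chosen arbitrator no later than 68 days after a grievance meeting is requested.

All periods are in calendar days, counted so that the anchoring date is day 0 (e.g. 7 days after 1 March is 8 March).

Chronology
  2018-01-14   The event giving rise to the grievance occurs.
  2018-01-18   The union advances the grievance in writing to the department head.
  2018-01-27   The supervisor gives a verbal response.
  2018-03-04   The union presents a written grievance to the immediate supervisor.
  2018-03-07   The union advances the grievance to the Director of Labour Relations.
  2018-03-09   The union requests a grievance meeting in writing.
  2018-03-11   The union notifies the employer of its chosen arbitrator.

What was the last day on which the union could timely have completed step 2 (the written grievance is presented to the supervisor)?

Step 2 runs from 2018-01-18, when the grievance is advanced to the department head. The window is 25–55 days after 2018-01-18; it closes on 2018-03-14.

2018-03-14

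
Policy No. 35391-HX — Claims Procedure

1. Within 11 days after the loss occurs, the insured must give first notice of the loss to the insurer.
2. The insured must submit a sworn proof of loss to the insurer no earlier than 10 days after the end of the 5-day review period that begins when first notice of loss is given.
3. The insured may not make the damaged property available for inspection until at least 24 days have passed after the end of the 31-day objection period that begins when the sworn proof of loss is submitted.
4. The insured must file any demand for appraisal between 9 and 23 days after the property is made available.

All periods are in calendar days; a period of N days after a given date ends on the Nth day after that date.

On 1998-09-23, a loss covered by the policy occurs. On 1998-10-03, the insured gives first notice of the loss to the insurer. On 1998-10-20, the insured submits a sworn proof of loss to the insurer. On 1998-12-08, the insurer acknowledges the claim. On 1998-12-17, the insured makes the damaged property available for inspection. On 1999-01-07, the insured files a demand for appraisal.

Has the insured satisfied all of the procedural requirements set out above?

Yes

(1) due by 1998-09-23 + 11 days = 1998-10-04; 1998-10-03 is within that limit.
(2) permitted from 1998-10-08 + 10 days = 1998-10-18 onward; done 1998-10-20 — permitted.
(3) permitted from 1998-11-20 + 24 days = 1998-12-14 onward; 1998-12-17 is on or after that date.
(4) the permitted window runs from 1998-12-17 + 9 = 1998-12-26 to 1998-12-17 + 23 = 1999-01-09; done 1999-01-07 — within the window.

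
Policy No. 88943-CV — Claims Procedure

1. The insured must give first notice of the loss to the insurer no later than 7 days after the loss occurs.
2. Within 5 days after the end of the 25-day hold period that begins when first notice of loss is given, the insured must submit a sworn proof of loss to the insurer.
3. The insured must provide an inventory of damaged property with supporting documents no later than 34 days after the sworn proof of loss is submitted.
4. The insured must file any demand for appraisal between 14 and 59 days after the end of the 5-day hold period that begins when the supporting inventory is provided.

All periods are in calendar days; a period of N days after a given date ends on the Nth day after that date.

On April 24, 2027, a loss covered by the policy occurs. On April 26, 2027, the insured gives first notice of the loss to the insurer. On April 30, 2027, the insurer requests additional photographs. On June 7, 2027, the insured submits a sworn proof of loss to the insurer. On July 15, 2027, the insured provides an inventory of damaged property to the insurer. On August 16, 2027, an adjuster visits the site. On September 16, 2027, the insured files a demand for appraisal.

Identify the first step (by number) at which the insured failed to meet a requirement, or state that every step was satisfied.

(1) due by April 24, 2027 + 7 days = May 1, 2027; done April 26, 2027 — timely.
(2) due by May 21, 2027 + 5 days = May 26, 2027; June 7, 2027 misses that deadline by 12 days.

Step 2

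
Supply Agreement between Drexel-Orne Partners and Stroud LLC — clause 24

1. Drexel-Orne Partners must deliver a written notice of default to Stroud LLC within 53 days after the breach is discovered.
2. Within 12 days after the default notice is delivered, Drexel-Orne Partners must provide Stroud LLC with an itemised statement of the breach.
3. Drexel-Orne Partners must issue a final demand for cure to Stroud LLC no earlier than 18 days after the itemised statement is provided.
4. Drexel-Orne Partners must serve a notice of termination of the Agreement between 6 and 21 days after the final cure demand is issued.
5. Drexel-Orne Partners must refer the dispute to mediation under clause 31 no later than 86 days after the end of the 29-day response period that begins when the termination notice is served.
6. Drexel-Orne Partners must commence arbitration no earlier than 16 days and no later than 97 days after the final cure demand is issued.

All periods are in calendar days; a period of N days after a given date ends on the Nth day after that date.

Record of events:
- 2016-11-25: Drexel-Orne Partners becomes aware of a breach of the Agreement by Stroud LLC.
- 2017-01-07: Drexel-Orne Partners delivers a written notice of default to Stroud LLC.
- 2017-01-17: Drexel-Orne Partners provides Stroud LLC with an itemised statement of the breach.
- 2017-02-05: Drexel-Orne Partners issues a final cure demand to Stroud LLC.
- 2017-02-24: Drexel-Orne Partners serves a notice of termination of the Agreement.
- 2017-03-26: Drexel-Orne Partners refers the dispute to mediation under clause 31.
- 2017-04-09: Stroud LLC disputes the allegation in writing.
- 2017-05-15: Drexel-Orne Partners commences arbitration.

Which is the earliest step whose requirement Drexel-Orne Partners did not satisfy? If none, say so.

(1) due by 2016-11-25 + 53 days = 2017-01-17; completed 2017-01-07, before the deadline.
(2) due by 2017-01-07 + 12 days = 2017-01-19; done 2017-01-17 — timely.
(3) permitted from 2017-01-17 + 18 days = 2017-02-04 onward; done 2017-02-05, after the minimum wait.
(4) the permitted window runs from 2017-02-05 + 6 = 2017-02-11 to 2017-02-05 + 21 = 2017-02-26; 2017-02-24 falls inside that range.
(5) due by 2017-03-25 + 86 days = 2017-06-19; 2017-03-26 is within that limit.
(6) the permitted window runs from 2017-02-05 + 16 = 2017-02-21 to 2017-02-05 + 97 = 2017-05-13; done 2017-05-15 — 2 days after the window closed.
That is the first point of non-compliance.

Step 6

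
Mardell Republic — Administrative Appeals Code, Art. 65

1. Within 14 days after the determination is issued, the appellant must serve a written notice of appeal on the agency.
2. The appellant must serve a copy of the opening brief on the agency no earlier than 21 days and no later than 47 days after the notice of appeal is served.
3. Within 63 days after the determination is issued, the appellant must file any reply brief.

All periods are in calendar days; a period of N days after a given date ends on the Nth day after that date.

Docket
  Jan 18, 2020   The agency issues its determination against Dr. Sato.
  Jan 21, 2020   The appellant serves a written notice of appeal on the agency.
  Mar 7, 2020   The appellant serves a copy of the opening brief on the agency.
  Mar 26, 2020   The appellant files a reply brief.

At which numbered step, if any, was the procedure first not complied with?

Step 3

Step 1 — counting 14 days from Jan 18, 2020 (when the determination is issued) gives a deadline of Feb 1, 2020; completed Jan 21, 2020, before the deadline.
Step 2 — 21 and 47 days from Jan 21, 2020 (when the notice of appeal is served) are Feb 11, 2020 and Mar 8, 2020 respectively; done Mar 7, 2020 — within the window.
Step 3 — counting 63 days from Jan 18, 2020 (when the determination is issued) gives a deadline of Mar 21, 2020; not done until Mar 26, 2020, 5 days after the deadline.
No need to go further; step 3 was not satisfied.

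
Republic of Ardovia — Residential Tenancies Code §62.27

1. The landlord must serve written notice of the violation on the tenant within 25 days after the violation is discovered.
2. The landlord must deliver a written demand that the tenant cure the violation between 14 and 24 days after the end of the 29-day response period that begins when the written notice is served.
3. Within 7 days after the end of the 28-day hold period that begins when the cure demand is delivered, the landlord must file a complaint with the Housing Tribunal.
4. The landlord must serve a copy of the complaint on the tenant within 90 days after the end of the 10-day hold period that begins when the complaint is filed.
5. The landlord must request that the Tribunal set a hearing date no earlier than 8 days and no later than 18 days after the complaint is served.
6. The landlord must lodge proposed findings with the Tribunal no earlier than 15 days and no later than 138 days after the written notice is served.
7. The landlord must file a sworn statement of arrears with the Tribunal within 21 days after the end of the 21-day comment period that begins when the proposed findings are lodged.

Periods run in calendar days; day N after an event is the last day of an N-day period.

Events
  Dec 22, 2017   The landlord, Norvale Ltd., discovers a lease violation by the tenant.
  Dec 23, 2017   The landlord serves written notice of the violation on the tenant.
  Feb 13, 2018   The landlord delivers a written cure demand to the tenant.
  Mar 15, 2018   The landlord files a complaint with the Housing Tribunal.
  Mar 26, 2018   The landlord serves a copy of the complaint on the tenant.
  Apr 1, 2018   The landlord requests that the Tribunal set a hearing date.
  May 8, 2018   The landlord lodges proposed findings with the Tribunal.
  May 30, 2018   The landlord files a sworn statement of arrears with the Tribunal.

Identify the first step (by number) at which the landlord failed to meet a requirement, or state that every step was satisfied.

Step 1: 25 days after Dec 22, 2017 (when the violation is discovered) is Jan 16, 2018; done Dec 23, 2017 — timely.
Step 2: the window is 14–24 days after Jan 21, 2018 (end of the 29-day response period, which began when the written notice is served on Dec 23, 2017), so Feb 4, 2018 through Feb 14, 2018; Feb 13, 2018 falls inside that range.
Step 3: 7 days after Mar 13, 2018 (end of the 28-day hold period, which began when the cure demand is delivered on Feb 13, 2018) is Mar 20, 2018; done Mar 15, 2018 — timely.
Step 4: 90 days after Mar 25, 2018 (end of the 10-day hold period, which began when the complaint is filed on Mar 15, 2018) is Jun 23, 2018; Mar 26, 2018 is within that limit.
Step 5: the window is 8–18 days after Mar 26, 2018 (when the complaint is served), so Apr 3, 2018 through Apr 13, 2018; Apr 1, 2018 is 2 days too early.

Step 5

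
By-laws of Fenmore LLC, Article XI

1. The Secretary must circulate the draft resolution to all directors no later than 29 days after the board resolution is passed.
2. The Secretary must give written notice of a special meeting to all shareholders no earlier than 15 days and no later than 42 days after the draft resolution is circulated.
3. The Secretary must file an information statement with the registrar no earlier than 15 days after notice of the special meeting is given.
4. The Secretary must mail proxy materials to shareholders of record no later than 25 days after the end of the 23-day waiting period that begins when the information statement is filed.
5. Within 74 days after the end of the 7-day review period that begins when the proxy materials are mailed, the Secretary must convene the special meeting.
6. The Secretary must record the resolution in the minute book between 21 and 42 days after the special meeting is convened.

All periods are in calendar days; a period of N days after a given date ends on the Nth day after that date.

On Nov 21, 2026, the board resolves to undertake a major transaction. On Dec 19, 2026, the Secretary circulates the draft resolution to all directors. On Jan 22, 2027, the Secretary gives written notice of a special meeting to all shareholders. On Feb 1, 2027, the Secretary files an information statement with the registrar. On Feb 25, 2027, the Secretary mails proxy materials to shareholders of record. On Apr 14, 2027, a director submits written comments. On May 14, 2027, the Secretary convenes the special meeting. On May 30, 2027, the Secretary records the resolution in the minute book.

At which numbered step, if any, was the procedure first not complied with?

Step 3

Step 1: 29 days after Nov 21, 2026 (when the board resolution is passed) is Dec 20, 2026; done Dec 19, 2026 — timely.
Step 2: the window is 15–42 days after Dec 19, 2026 (when the draft resolution is circulated), so Jan 3, 2027 through Jan 30, 2027; done Jan 22, 2027 — within the window.
Step 3: the earliest permitted date is 15 days after Jan 22, 2027 (when notice of the special meeting is given), i.e. Feb 6, 2027; Feb 1, 2027 is 5 days before the earliest permitted date.
No need to go further; step 3 was not satisfied.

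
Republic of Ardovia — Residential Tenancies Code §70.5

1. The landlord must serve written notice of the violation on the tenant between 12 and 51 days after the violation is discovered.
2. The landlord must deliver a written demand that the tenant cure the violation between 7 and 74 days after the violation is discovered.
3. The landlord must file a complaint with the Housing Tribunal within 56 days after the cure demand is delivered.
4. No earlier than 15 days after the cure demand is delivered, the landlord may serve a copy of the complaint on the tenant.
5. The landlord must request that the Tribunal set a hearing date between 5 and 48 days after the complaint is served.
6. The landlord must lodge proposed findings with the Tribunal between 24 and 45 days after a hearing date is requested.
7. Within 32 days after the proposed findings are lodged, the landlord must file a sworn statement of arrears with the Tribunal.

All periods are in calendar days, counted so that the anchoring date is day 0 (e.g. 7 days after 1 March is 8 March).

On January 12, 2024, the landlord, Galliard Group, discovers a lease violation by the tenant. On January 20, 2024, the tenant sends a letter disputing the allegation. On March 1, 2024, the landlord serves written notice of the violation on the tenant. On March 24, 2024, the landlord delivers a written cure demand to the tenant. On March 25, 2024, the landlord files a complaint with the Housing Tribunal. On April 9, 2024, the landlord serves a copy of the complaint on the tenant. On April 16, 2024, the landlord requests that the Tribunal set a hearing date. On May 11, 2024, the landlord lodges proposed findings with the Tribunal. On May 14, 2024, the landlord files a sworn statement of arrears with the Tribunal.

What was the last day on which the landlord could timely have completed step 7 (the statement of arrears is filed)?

Step 7 runs from May 11, 2024, when the proposed findings are lodged. 32 days after May 11, 2024 is June 12, 2024.

June 12, 2024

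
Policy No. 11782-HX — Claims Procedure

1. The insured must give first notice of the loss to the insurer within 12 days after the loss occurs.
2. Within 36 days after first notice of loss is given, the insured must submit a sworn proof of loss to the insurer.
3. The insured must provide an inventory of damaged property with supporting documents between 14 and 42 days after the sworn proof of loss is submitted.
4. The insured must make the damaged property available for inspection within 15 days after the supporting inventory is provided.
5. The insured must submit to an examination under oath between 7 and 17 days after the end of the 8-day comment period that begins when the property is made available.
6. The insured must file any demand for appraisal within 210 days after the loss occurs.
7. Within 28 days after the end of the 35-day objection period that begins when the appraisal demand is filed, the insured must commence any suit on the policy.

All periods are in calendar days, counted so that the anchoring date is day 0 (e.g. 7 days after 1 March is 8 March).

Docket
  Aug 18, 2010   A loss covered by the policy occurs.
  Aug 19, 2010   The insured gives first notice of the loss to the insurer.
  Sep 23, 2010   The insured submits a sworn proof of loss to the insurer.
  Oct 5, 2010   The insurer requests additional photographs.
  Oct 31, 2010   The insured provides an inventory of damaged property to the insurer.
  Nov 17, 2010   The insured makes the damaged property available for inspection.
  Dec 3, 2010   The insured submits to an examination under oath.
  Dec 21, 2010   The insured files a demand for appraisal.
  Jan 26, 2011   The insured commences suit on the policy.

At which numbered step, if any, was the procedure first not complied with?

Step 1 — counting 12 days from Aug 18, 2010 (when the loss occurs) gives a deadline of Aug 30, 2010; completed Aug 19, 2010, before the deadline.
Step 2 — counting 36 days from Aug 19, 2010 (when first notice of loss is given) gives a deadline of Sep 24, 2010; completed Sep 23, 2010, before the deadline.
Step 3 — 14 and 42 days from Sep 23, 2010 (when the sworn proof of loss is submitted) are Oct 7, 2010 and Nov 4, 2010 respectively; done Oct 31, 2010, which is between those dates.
Step 4 — counting 15 days from Oct 31, 2010 (when the supporting inventory is provided) gives a deadline of Nov 15, 2010; done Nov 17, 2010 — 2 days late.
Later steps need not be reached.

Step 4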